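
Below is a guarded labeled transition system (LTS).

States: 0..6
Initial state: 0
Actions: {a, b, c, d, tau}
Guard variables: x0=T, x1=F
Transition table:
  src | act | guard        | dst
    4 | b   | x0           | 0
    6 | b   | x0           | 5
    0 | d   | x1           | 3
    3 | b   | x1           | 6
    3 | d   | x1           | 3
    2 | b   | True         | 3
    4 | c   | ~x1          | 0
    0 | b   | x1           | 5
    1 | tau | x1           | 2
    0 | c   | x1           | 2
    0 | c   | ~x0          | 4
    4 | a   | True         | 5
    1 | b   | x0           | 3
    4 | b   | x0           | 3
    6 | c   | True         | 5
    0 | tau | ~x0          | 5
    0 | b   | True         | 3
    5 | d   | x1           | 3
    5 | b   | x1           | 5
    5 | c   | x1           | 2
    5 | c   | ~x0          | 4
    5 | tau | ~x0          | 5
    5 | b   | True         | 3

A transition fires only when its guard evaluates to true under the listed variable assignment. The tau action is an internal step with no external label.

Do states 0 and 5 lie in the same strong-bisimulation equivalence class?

Bisimulation quotient by refinement:
  π0 = {{0,1,2,3,4,5,6}}
  π1 = {{0,1,2,5},{3},{4},{6}}
4 equivalence class(es) (converged in 2)
class of 0: {0,1,2,5}; class of 5: {0,1,2,5}

Answer: BISIMILAR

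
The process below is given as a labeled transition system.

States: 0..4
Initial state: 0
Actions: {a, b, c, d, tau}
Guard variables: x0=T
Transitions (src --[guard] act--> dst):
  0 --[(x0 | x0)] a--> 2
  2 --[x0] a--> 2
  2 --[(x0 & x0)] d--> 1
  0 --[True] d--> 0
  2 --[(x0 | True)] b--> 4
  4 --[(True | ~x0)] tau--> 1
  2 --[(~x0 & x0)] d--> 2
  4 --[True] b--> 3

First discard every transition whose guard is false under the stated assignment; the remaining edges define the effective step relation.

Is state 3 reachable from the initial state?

Answer: REACHABLE

Analysis:
7 transition(s) survive guard evaluation.
depth 0: {0}
depth 1: {2}  now seen {0,2}
depth 2: {1,4}  now seen {0,1,2,4}
depth 3: {3}  now seen {0,1,2,3,4}
R = {0,1,2,3,4}
trace reaching 3: a·b·b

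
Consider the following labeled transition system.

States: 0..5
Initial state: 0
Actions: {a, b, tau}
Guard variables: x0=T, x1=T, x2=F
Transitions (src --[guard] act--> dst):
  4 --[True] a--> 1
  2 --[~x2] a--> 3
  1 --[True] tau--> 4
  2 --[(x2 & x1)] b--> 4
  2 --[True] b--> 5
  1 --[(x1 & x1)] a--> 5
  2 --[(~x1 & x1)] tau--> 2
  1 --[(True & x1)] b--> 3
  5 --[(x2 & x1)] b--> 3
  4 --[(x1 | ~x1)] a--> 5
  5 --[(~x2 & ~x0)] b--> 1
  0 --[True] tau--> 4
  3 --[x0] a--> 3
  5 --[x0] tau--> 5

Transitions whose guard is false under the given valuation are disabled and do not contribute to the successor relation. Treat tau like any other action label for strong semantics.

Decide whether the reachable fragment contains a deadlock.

Answer: DEADLOCK-FREE

Trace:
Reachable = {0,1,3,4,5}
  0: tau→4  [deg 1]
  1: a→5  b→3  tau→4  [deg 3]
  3: a→3  [deg 1]
  4: a→1  a→5  [deg 2]
  5: tau→5  [deg 1]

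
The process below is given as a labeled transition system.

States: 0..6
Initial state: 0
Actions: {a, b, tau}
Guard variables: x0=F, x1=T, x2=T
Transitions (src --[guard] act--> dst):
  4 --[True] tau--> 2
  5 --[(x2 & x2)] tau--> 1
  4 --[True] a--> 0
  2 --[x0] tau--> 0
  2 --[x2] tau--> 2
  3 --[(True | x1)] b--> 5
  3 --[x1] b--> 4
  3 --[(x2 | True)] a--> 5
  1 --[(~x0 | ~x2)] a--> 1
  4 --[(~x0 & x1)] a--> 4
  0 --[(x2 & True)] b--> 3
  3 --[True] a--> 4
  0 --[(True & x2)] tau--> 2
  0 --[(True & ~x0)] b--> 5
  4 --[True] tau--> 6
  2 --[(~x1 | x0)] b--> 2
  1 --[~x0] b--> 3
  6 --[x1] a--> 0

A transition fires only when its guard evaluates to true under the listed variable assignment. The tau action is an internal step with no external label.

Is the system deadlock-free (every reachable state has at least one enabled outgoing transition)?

Answer: DEADLOCK-FREE

Analysis:
Reach set: {0,1,2,3,4,5,6}
  0: b→3  b→5  tau→2  [deg 3]
  1: a→1  b→3  [deg 2]
  2: tau→2  [deg 1]
  3: a→4  a→5  b→4  b→5  [deg 4]
  4: a→0  a→4  tau→2  tau→6  [deg 4]
  5: tau→1  [deg 1]
  6: a→0  [deg 1]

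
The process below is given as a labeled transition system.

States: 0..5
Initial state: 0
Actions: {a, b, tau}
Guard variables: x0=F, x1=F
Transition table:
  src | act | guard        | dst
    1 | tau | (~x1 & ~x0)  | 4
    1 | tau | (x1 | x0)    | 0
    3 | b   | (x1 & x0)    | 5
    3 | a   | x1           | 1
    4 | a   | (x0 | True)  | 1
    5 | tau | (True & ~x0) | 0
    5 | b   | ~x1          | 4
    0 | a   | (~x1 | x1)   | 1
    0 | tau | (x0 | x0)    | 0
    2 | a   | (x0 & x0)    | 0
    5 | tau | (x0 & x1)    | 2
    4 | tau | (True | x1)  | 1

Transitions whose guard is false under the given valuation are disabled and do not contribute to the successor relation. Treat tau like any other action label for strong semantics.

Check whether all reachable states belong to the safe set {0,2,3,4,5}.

Answer: INVARIANT VIOLATED at state 1

Analysis:
Inv-set: {0,2,3,4,5}
Reach set: {0,1,4}
  0: safe
  1: ✗ unsafe
  4: safe
counterexample path to 1: a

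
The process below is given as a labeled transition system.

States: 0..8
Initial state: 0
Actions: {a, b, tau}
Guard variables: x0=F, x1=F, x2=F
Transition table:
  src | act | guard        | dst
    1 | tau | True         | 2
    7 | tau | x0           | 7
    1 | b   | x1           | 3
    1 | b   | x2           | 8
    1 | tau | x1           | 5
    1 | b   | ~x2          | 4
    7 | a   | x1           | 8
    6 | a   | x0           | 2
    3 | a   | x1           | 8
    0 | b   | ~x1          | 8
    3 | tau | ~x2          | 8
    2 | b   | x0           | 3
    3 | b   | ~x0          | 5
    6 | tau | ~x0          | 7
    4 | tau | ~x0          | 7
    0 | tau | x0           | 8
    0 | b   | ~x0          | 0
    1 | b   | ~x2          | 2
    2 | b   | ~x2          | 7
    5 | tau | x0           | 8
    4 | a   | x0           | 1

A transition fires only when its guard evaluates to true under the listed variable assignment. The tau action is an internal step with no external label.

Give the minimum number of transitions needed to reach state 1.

BFS to 1:
  depth 0: {0}
  depth 1: {8}
1 never appears.

Answer: UNREACHABLE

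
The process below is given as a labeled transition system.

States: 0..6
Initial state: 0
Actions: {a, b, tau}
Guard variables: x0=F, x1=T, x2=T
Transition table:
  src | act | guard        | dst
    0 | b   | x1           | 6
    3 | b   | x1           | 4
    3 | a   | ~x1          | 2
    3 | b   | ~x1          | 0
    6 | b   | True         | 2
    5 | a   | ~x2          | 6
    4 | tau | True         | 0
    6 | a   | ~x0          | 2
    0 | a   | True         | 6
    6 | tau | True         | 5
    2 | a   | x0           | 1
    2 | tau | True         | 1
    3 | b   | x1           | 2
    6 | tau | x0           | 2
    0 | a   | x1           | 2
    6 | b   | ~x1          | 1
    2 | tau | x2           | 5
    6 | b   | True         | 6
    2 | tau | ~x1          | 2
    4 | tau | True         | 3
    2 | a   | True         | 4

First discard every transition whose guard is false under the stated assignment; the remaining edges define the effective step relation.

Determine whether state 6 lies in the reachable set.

Answer: REACHABLE

Working:
14 transition(s) survive guard evaluation.
L0 = {0}
L1 = {2,6}  total {0,2,6}
L2 = {1,4,5}  total {0,1,2,4,5,6}
L3 = {3}  total {0,1,2,3,4,5,6}
Reach set: {0,1,2,3,4,5,6}
witness 6: b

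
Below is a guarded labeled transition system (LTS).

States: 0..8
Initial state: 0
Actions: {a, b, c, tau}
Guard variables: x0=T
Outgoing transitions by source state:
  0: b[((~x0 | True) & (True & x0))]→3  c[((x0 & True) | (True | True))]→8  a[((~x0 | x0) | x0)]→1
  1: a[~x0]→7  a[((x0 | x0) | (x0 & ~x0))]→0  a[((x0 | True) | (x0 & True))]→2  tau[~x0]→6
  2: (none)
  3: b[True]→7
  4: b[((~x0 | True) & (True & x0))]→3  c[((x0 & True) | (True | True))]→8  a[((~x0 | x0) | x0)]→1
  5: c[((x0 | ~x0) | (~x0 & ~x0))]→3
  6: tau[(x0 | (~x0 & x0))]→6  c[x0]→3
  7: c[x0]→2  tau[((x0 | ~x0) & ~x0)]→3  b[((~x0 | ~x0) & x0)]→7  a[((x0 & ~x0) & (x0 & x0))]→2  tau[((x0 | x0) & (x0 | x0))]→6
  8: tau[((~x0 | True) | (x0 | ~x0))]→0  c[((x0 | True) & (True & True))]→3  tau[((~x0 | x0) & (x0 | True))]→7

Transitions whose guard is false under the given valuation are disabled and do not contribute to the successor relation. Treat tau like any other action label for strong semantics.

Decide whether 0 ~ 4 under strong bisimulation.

Compute ~ classes (split until stable):
  round 0: {{0,1,2,3,4,5,6,7,8}}
  round 1: {{0,4},{1},{2},{3},{5},{6,7,8}}
  round 2: {{0,4},{1},{2},{3},{5},{6},{7},{8}}
8 equivalence class(es) (converged in 3)
[0]={0,4}  [4]={0,4}

Answer: BISIMILAR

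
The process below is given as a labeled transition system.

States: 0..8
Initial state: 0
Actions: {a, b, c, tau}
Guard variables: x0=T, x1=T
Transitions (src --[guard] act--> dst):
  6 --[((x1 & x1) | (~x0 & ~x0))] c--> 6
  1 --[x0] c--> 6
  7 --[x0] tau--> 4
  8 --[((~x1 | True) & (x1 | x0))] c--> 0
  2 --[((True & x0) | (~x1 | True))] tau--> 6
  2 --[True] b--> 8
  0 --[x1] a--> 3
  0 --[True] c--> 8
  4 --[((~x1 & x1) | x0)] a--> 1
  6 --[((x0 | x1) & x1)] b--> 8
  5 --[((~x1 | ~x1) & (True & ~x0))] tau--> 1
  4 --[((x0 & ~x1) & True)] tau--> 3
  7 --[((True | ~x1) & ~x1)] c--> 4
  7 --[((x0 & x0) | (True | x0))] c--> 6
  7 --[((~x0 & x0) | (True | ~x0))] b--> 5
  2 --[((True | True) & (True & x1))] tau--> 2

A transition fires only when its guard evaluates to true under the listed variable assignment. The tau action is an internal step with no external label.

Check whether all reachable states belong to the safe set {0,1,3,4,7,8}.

Answer: INVARIANT HOLDS

Analysis:
Inv-set: {0,1,3,4,7,8}
R = {0,3,8}
  0: ✓
  3: ✓
  8: ✓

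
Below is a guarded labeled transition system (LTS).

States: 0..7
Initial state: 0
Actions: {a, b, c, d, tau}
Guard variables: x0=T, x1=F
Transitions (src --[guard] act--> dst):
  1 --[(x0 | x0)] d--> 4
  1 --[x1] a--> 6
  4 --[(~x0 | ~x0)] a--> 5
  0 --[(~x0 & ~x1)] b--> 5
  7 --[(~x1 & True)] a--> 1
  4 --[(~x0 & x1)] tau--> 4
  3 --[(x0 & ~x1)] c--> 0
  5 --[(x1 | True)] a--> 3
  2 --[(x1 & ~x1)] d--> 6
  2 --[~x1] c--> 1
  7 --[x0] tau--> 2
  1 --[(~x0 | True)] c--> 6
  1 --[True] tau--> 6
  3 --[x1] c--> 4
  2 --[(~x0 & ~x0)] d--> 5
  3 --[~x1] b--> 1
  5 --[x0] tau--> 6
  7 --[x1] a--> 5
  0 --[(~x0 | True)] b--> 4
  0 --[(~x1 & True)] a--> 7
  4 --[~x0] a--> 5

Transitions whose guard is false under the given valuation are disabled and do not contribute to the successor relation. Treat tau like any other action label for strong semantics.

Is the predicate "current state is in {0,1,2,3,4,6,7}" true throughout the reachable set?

Inv-set: {0,1,2,3,4,6,7}
Reachable = {0,1,2,4,6,7}
  0: ok
  1: ok
  2: ok
  4: ok
  6: ok
  7: ok

Answer: INVARIANT HOLDS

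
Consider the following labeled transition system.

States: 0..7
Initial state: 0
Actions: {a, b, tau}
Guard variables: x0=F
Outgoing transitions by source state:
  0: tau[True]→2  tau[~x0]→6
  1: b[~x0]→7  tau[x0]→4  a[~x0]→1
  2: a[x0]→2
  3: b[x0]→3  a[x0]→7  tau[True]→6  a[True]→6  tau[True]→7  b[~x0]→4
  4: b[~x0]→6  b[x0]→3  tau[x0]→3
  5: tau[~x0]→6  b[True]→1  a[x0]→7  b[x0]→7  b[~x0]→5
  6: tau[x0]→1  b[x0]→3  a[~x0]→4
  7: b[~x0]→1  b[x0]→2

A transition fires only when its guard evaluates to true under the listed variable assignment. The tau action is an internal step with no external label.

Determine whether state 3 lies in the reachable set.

Answer: UNREACHABLE

Trace:
Guard filter leaves 14 enabled edge(s).
L0 = {0}
L1 = {2,6}  cumulative {0,2,6}
L2 = {4}  cumulative {0,2,4,6}
R = {0,2,4,6}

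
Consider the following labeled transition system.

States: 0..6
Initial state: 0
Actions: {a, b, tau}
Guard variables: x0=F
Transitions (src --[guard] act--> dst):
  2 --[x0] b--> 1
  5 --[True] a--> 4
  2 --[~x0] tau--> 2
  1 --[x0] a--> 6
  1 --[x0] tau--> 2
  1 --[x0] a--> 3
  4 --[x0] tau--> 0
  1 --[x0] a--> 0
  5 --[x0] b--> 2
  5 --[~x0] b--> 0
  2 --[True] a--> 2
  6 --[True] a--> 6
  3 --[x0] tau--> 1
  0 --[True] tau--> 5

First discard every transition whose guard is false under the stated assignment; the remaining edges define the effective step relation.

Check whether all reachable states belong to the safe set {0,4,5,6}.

Safe = {0,4,5,6}
Reachable = {0,4,5}
  0: ✓
  4: ✓
  5: ✓

Answer: INVARIANT HOLDS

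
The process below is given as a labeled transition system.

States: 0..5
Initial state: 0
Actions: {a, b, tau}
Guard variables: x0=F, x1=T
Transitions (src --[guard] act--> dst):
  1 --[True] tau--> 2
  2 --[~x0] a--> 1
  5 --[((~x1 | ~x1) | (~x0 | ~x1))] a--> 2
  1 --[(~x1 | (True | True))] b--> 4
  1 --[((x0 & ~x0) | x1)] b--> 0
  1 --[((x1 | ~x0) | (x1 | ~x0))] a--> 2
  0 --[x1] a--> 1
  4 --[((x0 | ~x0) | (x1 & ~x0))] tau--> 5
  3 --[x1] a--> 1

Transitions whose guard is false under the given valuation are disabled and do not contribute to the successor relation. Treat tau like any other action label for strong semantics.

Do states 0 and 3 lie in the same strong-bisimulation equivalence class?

Answer: BISIMILAR

Analysis:
Refine partition for ~:
  P[0] = {{0,1,2,3,4,5}}
  P[1] = {{0,2,3,5},{1},{4}}
  P[2] = {{0,2,3},{1},{4},{5}}
Fixed point at round 3; 4 class(es).
0∈{0,2,3}, 3∈{0,2,3}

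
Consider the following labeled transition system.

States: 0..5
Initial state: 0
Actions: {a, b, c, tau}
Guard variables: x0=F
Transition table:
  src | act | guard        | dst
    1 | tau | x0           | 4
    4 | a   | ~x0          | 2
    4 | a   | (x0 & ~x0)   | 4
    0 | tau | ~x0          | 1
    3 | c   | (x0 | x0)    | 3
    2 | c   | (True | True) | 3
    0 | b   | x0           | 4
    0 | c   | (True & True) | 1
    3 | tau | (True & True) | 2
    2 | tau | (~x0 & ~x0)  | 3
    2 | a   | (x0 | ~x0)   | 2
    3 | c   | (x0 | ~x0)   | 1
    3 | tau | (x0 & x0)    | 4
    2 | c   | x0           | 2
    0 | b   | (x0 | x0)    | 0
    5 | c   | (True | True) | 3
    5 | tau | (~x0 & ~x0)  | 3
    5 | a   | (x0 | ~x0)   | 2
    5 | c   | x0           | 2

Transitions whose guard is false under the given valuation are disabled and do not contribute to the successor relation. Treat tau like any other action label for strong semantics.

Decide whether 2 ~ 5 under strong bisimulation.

Answer: BISIMILAR

Working:
Refine partition for ~:
  P[0] = {{0,1,2,3,4,5}}
  P[1] = {{0,3},{1},{2,5},{4}}
  P[2] = {{0},{1},{2,5},{3},{4}}
5 equivalence class(es) (converged in 3)
[2]={2,5}  [5]={2,5}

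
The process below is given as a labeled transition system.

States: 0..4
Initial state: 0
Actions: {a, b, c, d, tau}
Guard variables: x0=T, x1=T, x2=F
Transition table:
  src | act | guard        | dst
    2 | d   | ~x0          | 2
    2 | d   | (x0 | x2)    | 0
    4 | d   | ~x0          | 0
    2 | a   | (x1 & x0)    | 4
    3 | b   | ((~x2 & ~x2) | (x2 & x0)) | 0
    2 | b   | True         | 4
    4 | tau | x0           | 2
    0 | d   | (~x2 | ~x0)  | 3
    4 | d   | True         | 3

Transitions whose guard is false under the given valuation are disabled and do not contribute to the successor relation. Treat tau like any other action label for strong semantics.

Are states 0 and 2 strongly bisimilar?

Answer: NOT BISIMILAR

Trace:
Compute ~ classes (split until stable):
  π0 = {{0,1,2,3,4}}
  π1 = {{0},{1},{2},{3},{4}}
5 equivalence class(es) (converged in 2)
0∈{0}, 2∈{2}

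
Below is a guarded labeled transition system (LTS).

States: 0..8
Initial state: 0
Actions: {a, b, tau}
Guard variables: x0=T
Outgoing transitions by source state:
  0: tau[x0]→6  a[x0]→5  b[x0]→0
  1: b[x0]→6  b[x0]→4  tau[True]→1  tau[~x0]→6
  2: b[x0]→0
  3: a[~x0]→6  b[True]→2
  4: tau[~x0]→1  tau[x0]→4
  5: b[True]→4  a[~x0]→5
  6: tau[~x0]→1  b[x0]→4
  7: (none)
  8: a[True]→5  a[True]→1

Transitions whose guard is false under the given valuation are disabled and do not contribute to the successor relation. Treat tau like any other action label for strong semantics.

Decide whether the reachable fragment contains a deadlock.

Answer: DEADLOCK-FREE

Trace:
Reachable = {0,4,5,6}
  0: a→5  b→0  tau→6  [3 exit(s)]
  4: tau→4  [1 exit(s)]
  5: b→4  [1 exit(s)]
  6: b→4  [1 exit(s)]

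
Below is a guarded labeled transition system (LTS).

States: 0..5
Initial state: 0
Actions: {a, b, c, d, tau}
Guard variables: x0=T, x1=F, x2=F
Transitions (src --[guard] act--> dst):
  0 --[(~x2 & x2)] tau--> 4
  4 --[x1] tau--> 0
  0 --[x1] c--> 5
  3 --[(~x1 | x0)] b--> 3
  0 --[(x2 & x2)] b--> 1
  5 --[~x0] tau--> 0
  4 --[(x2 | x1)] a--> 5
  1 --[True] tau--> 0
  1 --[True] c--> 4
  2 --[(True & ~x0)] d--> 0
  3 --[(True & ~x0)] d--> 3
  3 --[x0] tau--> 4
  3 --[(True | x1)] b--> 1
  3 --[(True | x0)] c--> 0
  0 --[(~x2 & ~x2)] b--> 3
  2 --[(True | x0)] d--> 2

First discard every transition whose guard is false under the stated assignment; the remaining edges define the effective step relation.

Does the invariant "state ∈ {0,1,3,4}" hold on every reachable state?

Inv-set: {0,1,3,4}
R = {0,1,3,4}
  0: safe
  1: safe
  3: safe
  4: safe

Answer: INVARIANT HOLDS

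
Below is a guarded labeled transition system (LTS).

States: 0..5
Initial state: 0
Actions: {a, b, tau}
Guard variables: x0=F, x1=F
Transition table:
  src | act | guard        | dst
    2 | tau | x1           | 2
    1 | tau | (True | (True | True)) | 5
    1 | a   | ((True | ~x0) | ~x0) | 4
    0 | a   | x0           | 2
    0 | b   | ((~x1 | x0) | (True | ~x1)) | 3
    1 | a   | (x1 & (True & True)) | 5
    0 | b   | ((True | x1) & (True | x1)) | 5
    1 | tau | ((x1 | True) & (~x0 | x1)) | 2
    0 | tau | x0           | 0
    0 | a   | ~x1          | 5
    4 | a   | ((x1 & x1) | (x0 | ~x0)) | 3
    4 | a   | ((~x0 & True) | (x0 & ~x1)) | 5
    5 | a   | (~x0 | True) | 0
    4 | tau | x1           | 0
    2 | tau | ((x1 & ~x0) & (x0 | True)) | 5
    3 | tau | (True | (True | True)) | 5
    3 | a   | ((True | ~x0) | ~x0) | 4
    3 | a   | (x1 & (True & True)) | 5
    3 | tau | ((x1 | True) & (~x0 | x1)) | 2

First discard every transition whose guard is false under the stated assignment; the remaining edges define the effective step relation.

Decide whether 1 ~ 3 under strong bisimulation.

Refine partition for ~:
  P[0] = {{0,1,2,3,4,5}}
  P[1] = {{0},{1,3},{2},{4,5}}
  P[2] = {{0},{1,3},{2},{4},{5}}
stable after 3 split(s): 5 block(s)
1∈{1,3}, 3∈{1,3}

Answer: BISIMILAR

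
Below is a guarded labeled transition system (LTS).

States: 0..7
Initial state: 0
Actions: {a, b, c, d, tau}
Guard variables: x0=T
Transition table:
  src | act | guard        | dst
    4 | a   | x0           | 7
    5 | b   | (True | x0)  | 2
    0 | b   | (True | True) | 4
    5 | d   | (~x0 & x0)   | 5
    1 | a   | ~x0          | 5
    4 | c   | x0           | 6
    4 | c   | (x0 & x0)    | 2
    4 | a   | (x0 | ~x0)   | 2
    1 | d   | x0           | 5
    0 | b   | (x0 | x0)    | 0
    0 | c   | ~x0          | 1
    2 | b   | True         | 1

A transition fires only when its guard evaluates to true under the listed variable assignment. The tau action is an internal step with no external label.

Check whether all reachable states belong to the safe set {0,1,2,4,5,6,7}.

Allowed set {0,1,2,4,5,6,7}
Reachable = {0,1,2,4,5,6,7}
  0: ok
  1: ok
  2: ok
  4: ok
  5: ok
  6: ok
  7: ok

Answer: INVARIANT HOLDS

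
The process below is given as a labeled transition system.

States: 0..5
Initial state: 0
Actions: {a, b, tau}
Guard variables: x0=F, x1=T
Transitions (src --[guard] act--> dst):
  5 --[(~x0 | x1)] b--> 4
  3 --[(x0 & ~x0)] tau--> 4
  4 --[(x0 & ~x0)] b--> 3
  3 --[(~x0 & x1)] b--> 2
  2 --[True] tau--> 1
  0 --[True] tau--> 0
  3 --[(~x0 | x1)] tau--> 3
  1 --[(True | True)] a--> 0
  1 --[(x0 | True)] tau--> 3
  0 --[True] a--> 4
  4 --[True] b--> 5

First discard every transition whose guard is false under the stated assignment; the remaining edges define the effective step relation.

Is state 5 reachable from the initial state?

9 transition(s) survive guard evaluation.
depth 0: {0}
depth 1: {4}  cumulative {0,4}
depth 2: {5}  cumulative {0,4,5}
Reachable = {0,4,5}
Path to 5: a·b

Answer: REACHABLE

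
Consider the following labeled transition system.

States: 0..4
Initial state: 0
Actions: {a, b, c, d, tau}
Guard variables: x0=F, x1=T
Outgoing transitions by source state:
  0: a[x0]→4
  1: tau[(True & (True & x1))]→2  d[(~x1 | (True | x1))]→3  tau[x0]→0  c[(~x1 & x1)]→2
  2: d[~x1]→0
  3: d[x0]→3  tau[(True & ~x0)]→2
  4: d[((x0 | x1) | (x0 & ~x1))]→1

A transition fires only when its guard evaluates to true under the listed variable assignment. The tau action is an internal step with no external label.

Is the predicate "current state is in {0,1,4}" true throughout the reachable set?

Answer: INVARIANT HOLDS

Working:
Inv-set: {0,1,4}
Reach set: {0}
  0: ok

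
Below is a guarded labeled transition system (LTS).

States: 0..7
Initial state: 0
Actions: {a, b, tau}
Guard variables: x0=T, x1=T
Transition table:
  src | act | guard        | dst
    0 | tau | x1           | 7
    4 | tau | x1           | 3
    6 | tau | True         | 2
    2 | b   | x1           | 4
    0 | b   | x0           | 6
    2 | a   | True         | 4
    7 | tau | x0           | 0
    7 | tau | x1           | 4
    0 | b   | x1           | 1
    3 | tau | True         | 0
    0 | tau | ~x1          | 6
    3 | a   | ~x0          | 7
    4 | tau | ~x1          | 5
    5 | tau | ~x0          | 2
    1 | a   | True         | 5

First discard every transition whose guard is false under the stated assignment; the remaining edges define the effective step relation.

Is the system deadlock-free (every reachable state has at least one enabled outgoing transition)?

Answer: DEADLOCK at state 5

Analysis:
Reachable = {0,1,2,3,4,5,6,7}
  0: b→1  b→6  tau→7  [deg 3]
  1: a→5  [deg 1]
  2: a→4  b→4  [deg 2]
  3: tau→0  [deg 1]
  4: tau→3  [deg 1]
  5: ∅  [deadlock]
  6: tau→2  [deg 1]
  7: tau→0  tau→4  [deg 2]
Path to 5: b·a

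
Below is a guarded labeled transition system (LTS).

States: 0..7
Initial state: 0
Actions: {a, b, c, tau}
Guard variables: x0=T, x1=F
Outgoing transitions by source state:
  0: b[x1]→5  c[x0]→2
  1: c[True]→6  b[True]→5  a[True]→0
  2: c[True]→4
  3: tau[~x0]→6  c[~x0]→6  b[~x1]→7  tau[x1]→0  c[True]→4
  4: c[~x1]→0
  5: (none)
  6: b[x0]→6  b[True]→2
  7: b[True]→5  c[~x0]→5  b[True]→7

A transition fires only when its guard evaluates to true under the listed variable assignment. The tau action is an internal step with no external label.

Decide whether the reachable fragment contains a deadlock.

Answer: DEADLOCK-FREE

Trace:
Reachable = {0,2,4}
  0: c→2  [deg 1]
  2: c→4  [deg 1]
  4: c→0  [deg 1]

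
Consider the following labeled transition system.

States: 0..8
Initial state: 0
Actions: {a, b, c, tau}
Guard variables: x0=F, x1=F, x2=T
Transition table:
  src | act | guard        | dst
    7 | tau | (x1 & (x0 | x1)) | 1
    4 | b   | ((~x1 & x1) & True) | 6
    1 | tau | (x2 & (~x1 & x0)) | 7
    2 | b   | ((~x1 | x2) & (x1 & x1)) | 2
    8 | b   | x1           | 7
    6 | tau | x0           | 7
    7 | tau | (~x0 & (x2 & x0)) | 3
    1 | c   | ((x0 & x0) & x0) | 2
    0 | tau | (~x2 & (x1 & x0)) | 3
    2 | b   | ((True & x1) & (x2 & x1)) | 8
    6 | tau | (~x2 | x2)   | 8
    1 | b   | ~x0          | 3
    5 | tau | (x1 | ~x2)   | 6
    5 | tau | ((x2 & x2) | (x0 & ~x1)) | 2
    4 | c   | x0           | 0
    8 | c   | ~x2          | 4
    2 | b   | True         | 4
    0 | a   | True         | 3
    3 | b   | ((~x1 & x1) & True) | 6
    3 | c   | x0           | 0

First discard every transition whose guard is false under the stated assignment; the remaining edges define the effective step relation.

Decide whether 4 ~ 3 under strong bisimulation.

Answer: BISIMILAR

Working:
Bisimulation quotient by refinement:
  P[0] = {{0,1,2,3,4,5,6,7,8}}
  P[1] = {{0},{1,2},{3,4,7,8},{5,6}}
  P[2] = {{0},{1,2},{3,4,7,8},{5},{6}}
stable after 3 split(s): 5 block(s)
4∈{3,4,7,8}, 3∈{3,4,7,8}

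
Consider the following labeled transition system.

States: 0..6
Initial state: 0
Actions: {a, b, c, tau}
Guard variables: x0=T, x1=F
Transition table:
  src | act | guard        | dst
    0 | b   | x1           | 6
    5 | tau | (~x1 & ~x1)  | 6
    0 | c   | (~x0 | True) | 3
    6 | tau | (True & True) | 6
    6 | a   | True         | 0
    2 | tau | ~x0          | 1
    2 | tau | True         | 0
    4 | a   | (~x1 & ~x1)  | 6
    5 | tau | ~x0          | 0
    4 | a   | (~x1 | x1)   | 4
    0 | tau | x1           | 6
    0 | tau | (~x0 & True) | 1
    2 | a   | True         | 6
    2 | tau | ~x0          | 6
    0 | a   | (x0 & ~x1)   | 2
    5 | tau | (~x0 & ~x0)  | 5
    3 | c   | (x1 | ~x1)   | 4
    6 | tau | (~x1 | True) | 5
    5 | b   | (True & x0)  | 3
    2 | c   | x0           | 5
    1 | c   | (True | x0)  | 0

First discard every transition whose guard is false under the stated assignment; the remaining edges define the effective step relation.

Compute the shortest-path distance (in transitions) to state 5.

Layered search for 5:
  L0 = {0}
  L1 = {2,3}
  L2 = {4,5,6}
depth(5)=2, e.g. a·c

Answer: 2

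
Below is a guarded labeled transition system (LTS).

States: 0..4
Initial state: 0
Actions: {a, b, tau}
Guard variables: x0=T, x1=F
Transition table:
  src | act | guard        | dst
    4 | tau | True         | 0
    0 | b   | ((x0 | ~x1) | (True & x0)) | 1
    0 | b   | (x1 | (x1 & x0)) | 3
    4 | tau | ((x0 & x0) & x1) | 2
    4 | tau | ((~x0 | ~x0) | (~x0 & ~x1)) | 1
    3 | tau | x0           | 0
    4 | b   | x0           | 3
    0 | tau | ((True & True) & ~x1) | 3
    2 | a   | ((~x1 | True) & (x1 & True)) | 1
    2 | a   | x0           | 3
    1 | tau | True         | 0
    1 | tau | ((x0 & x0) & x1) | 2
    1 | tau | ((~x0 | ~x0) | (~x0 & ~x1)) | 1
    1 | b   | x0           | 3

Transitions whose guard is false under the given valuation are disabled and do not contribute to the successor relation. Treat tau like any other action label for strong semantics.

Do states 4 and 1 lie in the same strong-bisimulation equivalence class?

Bisimulation quotient by refinement:
  π0 = {{0,1,2,3,4}}
  π1 = {{0,1,4},{2},{3}}
  π2 = {{0},{1,4},{2},{3}}
Fixed point at round 3; 4 class(es).
4∈{1,4}, 1∈{1,4}

Answer: BISIMILAR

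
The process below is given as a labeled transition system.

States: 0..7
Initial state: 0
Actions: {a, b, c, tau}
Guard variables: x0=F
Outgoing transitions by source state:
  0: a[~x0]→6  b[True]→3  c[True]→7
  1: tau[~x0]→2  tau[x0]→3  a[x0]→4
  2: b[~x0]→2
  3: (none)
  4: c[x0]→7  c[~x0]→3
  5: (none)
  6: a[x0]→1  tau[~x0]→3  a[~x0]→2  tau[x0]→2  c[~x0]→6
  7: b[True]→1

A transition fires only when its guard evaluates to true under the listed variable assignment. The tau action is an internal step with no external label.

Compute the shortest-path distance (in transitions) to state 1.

Answer: 2

Analysis:
BFS to 1:
  depth 0: {0}
  depth 1: {3,6,7}
  depth 2: {1,2}
depth(1)=2, e.g. c·b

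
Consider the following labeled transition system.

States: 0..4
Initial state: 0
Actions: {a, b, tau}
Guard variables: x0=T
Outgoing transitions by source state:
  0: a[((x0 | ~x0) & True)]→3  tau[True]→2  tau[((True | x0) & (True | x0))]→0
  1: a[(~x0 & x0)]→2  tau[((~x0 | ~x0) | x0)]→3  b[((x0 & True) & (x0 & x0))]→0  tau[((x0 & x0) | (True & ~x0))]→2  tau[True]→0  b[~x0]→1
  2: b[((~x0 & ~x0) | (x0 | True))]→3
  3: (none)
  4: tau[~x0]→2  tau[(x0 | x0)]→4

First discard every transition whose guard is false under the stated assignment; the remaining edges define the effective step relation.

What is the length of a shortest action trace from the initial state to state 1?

BFS to 1:
  L0 = {0}
  L1 = {2,3}
1 never appears.

Answer: UNREACHABLE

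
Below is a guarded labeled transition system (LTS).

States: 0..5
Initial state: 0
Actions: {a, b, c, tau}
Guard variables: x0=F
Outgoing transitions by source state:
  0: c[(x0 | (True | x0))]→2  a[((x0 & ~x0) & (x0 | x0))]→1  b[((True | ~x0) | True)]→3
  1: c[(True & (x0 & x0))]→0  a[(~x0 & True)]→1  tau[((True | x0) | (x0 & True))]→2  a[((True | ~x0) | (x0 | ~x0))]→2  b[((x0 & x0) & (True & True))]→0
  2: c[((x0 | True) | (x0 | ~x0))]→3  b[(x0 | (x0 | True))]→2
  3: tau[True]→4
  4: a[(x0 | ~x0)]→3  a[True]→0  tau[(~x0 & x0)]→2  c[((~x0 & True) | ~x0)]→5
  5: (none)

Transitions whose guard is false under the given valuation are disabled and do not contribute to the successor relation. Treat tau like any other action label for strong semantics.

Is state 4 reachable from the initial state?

After dropping false guards: 11 live edges.
depth 0: {0}
depth 1: {2,3}  total {0,2,3}
depth 2: {4}  total {0,2,3,4}
depth 3: {5}  total {0,2,3,4,5}
R = {0,2,3,4,5}
Path to 4: b·tau

Answer: REACHABLE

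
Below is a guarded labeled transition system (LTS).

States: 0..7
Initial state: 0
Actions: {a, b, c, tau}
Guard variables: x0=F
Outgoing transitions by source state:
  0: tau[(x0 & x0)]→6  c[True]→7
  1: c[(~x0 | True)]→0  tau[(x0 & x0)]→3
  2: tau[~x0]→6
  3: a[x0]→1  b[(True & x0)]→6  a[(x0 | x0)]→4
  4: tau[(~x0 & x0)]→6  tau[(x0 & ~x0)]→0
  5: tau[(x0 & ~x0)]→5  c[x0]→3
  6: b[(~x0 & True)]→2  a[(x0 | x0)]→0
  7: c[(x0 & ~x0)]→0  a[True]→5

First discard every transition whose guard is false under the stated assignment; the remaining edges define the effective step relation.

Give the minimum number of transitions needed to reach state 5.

Breadth-first toward 5:
  L0 = {0}
  L1 = {7}
  L2 = {5}
5 enters at depth 2; path c·a

Answer: 2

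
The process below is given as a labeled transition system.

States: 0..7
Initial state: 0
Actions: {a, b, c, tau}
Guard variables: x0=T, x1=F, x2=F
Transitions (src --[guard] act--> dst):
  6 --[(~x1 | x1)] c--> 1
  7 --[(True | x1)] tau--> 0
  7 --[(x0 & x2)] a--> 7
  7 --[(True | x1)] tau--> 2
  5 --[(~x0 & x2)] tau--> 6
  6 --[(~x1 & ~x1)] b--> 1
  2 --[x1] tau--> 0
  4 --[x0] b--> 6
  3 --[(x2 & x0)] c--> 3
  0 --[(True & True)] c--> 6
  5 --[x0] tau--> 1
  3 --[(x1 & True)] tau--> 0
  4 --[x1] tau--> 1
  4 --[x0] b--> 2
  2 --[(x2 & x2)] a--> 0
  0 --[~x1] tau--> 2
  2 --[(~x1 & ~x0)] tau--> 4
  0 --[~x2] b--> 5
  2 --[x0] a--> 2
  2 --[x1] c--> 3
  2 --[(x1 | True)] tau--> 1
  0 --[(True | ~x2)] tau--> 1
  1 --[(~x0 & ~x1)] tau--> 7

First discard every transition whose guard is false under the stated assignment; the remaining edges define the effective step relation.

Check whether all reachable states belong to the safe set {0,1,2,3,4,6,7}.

Answer: INVARIANT VIOLATED at state 5

Analysis:
Allowed set {0,1,2,3,4,6,7}
Reach set: {0,1,2,5,6}
  0: ok
  1: ok
  2: ok
  5: ✗ unsafe
  6: ok
reach 5 via b — violates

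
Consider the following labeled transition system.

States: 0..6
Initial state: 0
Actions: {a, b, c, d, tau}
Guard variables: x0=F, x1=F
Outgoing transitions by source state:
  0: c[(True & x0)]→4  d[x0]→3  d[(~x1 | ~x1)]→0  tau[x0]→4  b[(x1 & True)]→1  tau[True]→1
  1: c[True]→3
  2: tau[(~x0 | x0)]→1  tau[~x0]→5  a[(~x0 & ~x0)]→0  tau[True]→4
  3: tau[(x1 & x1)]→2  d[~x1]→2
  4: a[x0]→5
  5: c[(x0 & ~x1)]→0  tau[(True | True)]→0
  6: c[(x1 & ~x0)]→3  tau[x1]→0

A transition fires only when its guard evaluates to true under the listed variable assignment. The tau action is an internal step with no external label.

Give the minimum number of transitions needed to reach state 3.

Layered search for 3:
  L0 = {0}
  L1 = {1}
  L2 = {3}
depth(3)=2, e.g. tau·c

Answer: 2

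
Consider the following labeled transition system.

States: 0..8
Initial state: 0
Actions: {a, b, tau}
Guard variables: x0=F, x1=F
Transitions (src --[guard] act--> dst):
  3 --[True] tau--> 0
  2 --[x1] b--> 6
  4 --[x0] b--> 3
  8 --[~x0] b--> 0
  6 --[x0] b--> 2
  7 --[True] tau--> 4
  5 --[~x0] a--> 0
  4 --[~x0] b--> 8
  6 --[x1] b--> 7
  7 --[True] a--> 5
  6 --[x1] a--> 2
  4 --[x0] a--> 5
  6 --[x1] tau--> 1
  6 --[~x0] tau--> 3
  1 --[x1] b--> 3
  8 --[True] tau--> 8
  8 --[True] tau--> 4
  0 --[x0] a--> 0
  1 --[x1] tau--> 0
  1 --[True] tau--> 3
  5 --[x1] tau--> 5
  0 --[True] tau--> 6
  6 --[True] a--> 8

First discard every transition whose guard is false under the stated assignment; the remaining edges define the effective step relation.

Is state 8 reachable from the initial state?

12 transition(s) survive guard evaluation.
depth 0: {0}
depth 1: {6}  cumulative {0,6}
depth 2: {3,8}  cumulative {0,3,6,8}
depth 3: {4}  cumulative {0,3,4,6,8}
Reachable = {0,3,4,6,8}
Path to 8: tau·a

Answer: REACHABLE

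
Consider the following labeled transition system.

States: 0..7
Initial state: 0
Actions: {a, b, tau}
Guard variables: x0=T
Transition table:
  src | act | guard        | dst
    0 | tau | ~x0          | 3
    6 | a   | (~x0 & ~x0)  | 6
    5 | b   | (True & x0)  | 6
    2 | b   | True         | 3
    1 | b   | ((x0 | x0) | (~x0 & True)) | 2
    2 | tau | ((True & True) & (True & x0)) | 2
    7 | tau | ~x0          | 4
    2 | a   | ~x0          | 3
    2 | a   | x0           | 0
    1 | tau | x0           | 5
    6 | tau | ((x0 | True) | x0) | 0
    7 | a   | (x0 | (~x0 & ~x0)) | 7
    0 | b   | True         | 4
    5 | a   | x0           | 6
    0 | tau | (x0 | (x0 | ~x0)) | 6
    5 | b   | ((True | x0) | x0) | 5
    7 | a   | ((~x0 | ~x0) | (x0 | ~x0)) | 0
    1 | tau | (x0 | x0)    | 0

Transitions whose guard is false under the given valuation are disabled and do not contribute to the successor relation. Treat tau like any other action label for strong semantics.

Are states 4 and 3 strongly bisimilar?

Refine partition for ~:
  P[0] = {{0,1,2,3,4,5,6,7}}
  P[1] = {{0,1},{2},{3,4},{5},{6},{7}}
  P[2] = {{0},{1},{2},{3,4},{5},{6},{7}}
7 equivalence class(es) (converged in 3)
[4]={3,4}  [3]={3,4}

Answer: BISIMILAR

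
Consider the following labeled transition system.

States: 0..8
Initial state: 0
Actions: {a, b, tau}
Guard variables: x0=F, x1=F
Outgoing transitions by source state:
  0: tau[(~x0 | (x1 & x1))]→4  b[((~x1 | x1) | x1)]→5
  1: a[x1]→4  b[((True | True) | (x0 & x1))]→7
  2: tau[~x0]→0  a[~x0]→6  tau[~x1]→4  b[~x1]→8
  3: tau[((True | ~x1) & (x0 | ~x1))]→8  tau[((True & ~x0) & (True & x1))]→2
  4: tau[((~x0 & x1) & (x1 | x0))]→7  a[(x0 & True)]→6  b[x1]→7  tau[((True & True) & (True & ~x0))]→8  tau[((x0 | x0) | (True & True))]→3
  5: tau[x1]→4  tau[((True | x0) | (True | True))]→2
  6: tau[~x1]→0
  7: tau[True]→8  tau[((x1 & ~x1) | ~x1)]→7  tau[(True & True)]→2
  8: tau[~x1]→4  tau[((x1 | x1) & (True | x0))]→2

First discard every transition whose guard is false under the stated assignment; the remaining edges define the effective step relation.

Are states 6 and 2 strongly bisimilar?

Refine partition for ~:
  round 0: {{0,1,2,3,4,5,6,7,8}}
  round 1: {{0},{1},{2},{3,4,5,6,7,8}}
  round 2: {{0},{1},{2},{3,4,8},{5},{6},{7}}
stable after 3 split(s): 7 block(s)
[6]={6}  [2]={2}

Answer: NOT BISIMILAR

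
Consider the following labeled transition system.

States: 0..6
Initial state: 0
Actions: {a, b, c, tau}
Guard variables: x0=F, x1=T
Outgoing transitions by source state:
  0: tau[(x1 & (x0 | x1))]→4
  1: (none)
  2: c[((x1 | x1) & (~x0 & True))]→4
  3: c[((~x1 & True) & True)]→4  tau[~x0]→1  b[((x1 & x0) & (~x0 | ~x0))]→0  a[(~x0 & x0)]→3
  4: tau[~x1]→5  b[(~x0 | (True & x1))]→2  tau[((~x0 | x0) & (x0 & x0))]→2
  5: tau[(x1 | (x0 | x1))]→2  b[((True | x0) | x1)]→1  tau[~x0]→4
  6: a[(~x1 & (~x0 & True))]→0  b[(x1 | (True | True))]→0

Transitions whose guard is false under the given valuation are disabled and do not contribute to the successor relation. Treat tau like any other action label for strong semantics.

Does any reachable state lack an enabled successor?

Reach set: {0,2,4}
  0: tau→4  [1 exit(s)]
  2: c→4  [1 exit(s)]
  4: b→2  [1 exit(s)]

Answer: DEADLOCK-FREE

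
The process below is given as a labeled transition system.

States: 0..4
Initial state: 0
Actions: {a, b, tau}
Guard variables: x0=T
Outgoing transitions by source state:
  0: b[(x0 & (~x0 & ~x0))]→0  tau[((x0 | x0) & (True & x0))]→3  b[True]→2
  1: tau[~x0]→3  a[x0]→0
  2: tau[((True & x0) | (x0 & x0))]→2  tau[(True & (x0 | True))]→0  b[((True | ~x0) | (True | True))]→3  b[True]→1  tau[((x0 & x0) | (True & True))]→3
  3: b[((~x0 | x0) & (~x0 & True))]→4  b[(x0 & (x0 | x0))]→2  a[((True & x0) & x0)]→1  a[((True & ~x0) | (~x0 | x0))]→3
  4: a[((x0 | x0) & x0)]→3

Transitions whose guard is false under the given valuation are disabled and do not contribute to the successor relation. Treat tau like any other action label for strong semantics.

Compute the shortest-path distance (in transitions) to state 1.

Answer: 2

Working:
Layered search for 1:
  Layer 0: {0}
  Layer 1: {2,3}
  Layer 2: {1}
first hit 1 at d=2 via b·b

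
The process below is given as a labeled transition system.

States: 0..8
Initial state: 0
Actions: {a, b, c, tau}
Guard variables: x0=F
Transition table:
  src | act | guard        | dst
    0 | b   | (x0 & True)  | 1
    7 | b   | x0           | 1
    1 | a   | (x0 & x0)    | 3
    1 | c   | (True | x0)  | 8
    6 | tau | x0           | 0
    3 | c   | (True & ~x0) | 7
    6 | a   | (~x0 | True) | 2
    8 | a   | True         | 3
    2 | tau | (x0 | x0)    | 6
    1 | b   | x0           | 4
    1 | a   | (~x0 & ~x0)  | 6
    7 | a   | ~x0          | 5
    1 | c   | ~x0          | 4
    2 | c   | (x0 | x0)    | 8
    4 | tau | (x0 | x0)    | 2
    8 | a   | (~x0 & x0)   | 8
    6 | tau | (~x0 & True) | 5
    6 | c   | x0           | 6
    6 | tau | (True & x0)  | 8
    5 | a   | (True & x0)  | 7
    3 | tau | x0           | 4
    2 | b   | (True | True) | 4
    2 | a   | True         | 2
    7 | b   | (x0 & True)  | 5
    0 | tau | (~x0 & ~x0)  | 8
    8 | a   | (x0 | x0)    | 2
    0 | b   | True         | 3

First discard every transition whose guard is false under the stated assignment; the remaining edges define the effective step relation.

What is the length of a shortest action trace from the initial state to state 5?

BFS to 5:
  depth 0: {0}
  depth 1: {3,8}
  depth 2: {7}
  depth 3: {5}
first hit 5 at d=3 via b·c·a

Answer: 3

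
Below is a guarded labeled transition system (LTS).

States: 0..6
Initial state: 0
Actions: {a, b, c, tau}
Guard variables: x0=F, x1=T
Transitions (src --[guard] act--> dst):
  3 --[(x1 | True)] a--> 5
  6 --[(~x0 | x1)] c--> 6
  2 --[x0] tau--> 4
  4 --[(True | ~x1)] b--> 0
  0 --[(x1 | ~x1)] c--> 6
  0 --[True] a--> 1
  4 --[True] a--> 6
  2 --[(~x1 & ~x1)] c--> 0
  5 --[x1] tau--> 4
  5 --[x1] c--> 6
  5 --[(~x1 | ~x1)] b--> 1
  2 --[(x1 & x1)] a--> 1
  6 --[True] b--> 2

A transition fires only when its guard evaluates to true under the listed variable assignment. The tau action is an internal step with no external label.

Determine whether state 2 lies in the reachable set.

Answer: REACHABLE

Trace:
After dropping false guards: 10 live edges.
depth 0: {0}
depth 1: {1,6}  now seen {0,1,6}
depth 2: {2}  now seen {0,1,2,6}
Reach set: {0,1,2,6}
witness 2: c·b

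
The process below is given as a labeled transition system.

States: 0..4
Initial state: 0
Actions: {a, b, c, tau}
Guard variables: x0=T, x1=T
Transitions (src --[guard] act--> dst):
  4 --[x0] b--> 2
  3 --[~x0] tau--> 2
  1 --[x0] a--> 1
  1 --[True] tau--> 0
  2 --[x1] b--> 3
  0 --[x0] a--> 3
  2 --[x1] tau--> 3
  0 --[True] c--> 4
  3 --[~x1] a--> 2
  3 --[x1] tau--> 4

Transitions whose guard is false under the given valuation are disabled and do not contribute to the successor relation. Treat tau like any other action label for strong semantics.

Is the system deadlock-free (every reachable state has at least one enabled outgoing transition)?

Reachable = {0,2,3,4}
  0: a→3  c→4  [2 out]
  2: b→3  tau→3  [2 out]
  3: tau→4  [1 out]
  4: b→2  [1 out]

Answer: DEADLOCK-FREE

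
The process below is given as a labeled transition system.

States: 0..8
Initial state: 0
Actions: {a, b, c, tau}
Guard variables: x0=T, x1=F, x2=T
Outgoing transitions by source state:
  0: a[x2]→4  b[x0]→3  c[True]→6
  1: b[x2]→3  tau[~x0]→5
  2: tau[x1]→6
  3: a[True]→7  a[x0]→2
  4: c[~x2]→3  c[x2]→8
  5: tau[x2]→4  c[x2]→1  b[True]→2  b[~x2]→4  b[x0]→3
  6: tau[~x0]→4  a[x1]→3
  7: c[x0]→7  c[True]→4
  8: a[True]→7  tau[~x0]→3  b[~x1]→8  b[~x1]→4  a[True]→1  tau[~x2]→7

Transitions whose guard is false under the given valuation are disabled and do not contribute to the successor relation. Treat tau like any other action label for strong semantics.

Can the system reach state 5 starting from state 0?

Answer: UNREACHABLE

Analysis:
After dropping false guards: 17 live edges.
depth 0: {0}
depth 1: {3,4,6}  cumulative {0,3,4,6}
depth 2: {2,7,8}  cumulative {0,2,3,4,6,7,8}
depth 3: {1}  cumulative {0,1,2,3,4,6,7,8}
Reach set: {0,1,2,3,4,6,7,8}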